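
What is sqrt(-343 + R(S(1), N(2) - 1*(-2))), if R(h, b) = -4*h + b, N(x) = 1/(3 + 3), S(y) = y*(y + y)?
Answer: I*sqrt(12558)/6 ≈ 18.677*I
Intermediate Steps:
S(y) = 2*y**2 (S(y) = y*(2*y) = 2*y**2)
N(x) = 1/6
R(h, b) = b - 4*h
sqrt(-343 + R(S(1), N(2) - 1*(-2))) = sqrt(-343 + ((1/6 - 1*(-2)) - 8*1**2)) = sqrt(-343 + ((1/6 + 2) - 8)) = sqrt(-343 + (13/6 - 4*2)) = sqrt(-343 + (13/6 - 8)) = sqrt(-343 - 35/6) = sqrt(-2093/6) = I*sqrt(12558)/6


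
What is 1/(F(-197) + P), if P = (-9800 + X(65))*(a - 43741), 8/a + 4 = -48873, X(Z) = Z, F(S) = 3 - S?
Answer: 48877/20812747276175 ≈ 2.3484e-9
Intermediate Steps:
a = -8/48877 (a = 8/(-4 - 48873) = 8/(-48877) = 8*(-1/48877) = -8/48877 ≈ -0.00016368)
P = 20812737500775/48877 (P = (-9800 + 65)*(-8/48877 - 43741) = -9735*(-2137928865/48877) = 20812737500775/48877 ≈ 4.2582e+8)
1/(F(-197) + P) = 1/((3 - 1*(-197)) + 20812737500775/48877) = 1/((3 + 197) + 20812737500775/48877) = 1/(200 + 20812737500775/48877) = 1/(20812747276175/48877) = 48877/20812747276175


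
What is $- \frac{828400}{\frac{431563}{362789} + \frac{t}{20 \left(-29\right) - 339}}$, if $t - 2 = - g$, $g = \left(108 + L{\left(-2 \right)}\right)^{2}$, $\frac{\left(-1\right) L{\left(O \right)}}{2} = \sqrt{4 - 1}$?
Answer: $- \frac{3912120684469118987600}{65382052658482551} - \frac{44124374508195475200 \sqrt{3}}{21794017552827517} \approx -63342.0$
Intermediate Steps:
$L{\left(O \right)} = - 2 \sqrt{3}$ ($L{\left(O \right)} = - 2 \sqrt{4 - 1} = - 2 \sqrt{3}$)
$g = \left(108 - 2 \sqrt{3}\right)^{2} \approx 10928.0$
$t = -11674 + 432 \sqrt{3}$ ($t = 2 - \left(11676 - 432 \sqrt{3}\right) = -11674 + 432 \sqrt{3} \approx -10926.0$)
$- \frac{828400}{\frac{431563}{362789} + \frac{t}{20 \left(-29\right) - 339}} = - \frac{828400}{\frac{431563}{362789} + \frac{-11674 + 432 \sqrt{3}}{20 \left(-29\right) - 339}} = - \frac{828400}{431563 \cdot \frac{1}{362789} + \frac{-11674 + 432 \sqrt{3}}{-580 - 339}} = - \frac{828400}{\frac{431563}{362789} + \frac{-11674 + 432 \sqrt{3}}{-919}} = - \frac{828400}{\frac{431563}{362789} + \left(-11674 + 432 \sqrt{3}\right) \left(- \frac{1}{919}\right)} = - \frac{828400}{\frac{431563}{362789} + \left(\frac{11674}{919} - \frac{432 \sqrt{3}}{919}\right)} = - \frac{828400}{\frac{4631805183}{333403091} - \frac{432 \sqrt{3}}{919}}$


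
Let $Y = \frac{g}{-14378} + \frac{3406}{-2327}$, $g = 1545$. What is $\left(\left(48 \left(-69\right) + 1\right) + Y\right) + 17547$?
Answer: $\frac{36634608641}{2573662} \approx 14234.0$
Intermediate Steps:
$Y = - \frac{4043591}{2573662}$ ($Y = \frac{1545}{-14378} + \frac{3406}{-2327} = 1545 \left(- \frac{1}{14378}\right) + 3406 \left(- \frac{1}{2327}\right) = - \frac{1545}{14378} - \frac{262}{179} = - \frac{4043591}{2573662} \approx -1.5711$)
$\left(\left(48 \left(-69\right) + 1\right) + Y\right) + 17547 = \left(\left(48 \left(-69\right) + 1\right) - \frac{4043591}{2573662}\right) + 17547 = \left(\left(-3312 + 1\right) - \frac{4043591}{2573662}\right) + 17547 = \left(-3311 - \frac{4043591}{2573662}\right) + 17547 = - \frac{8525438473}{2573662} + 17547 = \frac{36634608641}{2573662}$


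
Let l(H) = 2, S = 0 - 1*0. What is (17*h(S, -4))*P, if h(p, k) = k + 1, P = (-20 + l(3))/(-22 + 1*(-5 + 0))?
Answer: -34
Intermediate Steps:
S = 0 (S = 0 + 0 = 0)
P = 2/3 (P = (-20 + 2)/(-22 + 1*(-5 + 0)) = -18/(-22 + 1*(-5)) = -18/(-22 - 5) = -18/(-27) = -18*(-1/27) = 2/3 ≈ 0.66667)
h(p, k) = 1 + k
(17*h(S, -4))*P = (17*(1 - 4))*(2/3) = (17*(-3))*(2/3) = -51*2/3 = -34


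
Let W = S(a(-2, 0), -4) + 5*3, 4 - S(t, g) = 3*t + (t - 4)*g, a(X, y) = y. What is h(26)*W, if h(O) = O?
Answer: 78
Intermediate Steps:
S(t, g) = 4 - 3*t - g*(-4 + t) (S(t, g) = 4 - (3*t + (t - 4)*g) = 4 - (3*t + (-4 + t)*g) = 4 - (3*t + g*(-4 + t)) = 4 + (-3*t - g*(-4 + t)) = 4 - 3*t - g*(-4 + t))
W = 3 (W = (4 - 3*0 + 4*(-4) - 1*(-4)*0) + 5*3 = (4 + 0 - 16 + 0) + 15 = -12 + 15 = 3)
h(26)*W = 26*3 = 78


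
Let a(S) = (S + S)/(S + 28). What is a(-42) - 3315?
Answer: -3309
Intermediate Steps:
a(S) = 2*S/(28 + S) (a(S) = (2*S)/(28 + S) = 2*S/(28 + S))
a(-42) - 3315 = 2*(-42)/(28 - 42) - 3315 = 2*(-42)/(-14) - 3315 = 2*(-42)*(-1/14) - 3315 = 6 - 3315 = -3309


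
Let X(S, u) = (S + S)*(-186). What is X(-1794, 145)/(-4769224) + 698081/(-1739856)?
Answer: -561303609769/1037220373968 ≈ -0.54116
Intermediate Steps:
X(S, u) = -372*S (X(S, u) = (2*S)*(-186) = -372*S)
X(-1794, 145)/(-4769224) + 698081/(-1739856) = -372*(-1794)/(-4769224) + 698081/(-1739856) = 667368*(-1/4769224) + 698081*(-1/1739856) = -83421/596153 - 698081/1739856 = -561303609769/1037220373968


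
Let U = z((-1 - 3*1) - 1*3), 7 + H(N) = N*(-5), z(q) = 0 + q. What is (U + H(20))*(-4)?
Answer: 456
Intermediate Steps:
z(q) = q
H(N) = -7 - 5*N (H(N) = -7 + N*(-5) = -7 - 5*N)
U = -7 (U = (-1 - 3*1) - 1*3 = (-1 - 3) - 3 = -4 - 3 = -7)
(U + H(20))*(-4) = (-7 + (-7 - 5*20))*(-4) = (-7 + (-7 - 100))*(-4) = (-7 - 107)*(-4) = -114*(-4) = 456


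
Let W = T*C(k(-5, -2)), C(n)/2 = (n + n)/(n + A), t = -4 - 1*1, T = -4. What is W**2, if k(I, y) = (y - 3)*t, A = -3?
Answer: 40000/121 ≈ 330.58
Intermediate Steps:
t = -5 (t = -4 - 1 = -5)
k(I, y) = 15 - 5*y (k(I, y) = (y - 3)*(-5) = (-3 + y)*(-5) = 15 - 5*y)
C(n) = 4*n/(-3 + n) (C(n) = 2*((n + n)/(n - 3)) = 2*((2*n)/(-3 + n)) = 2*(2*n/(-3 + n)) = 4*n/(-3 + n))
W = -200/11 (W = -16*(15 - 5*(-2))/(-3 + (15 - 5*(-2))) = -16*(15 + 10)/(-3 + (15 + 10)) = -16*25/(-3 + 25) = -16*25/22 = -4*50/11 = -200/11 ≈ -18.182)
W**2 = (-200/11)**2 = 40000/121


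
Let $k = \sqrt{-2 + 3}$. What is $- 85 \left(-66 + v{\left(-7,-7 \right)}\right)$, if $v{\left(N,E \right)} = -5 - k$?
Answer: $6120$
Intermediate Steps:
$k = 1$ ($k = \sqrt{1} = 1$)
$v{\left(N,E \right)} = -6$ ($v{\left(N,E \right)} = -5 - 1 = -6$)
$- 85 \left(-66 + v{\left(-7,-7 \right)}\right) = - 85 \left(-66 - 6\right) = \left(-85\right) \left(-72\right) = 6120$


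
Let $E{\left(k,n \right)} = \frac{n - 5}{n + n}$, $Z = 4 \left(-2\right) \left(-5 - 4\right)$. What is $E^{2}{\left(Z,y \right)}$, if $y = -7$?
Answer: $\frac{36}{49} \approx 0.73469$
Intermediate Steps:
$Z = 72$ ($Z = - 8 \left(-5 - 4\right) = \left(-8\right) \left(-9\right) = 72$)
$E{\left(k,n \right)} = \frac{-5 + n}{2 n}$
$E^{2}{\left(Z,y \right)} = \left(\frac{-5 - 7}{2 \left(-7\right)}\right)^{2} = \left(\frac{1}{2} \left(- \frac{1}{7}\right) \left(-12\right)\right)^{2} = \left(\frac{6}{7}\right)^{2} = \frac{36}{49}$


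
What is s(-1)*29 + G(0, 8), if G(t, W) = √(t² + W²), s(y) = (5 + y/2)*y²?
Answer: 277/2 ≈ 138.50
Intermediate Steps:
s(y) = y²*(5 + y/2) (s(y) = (5 + y*(½))*y² = (5 + y/2)*y² = y²*(5 + y/2))
G(t, W) = √(W² + t²)
s(-1)*29 + G(0, 8) = ((½)*(-1)²*(10 - 1))*29 + √(8² + 0²) = ((½)*1*9)*29 + √(64 + 0) = (9/2)*29 + √64 = 261/2 + 8 = 277/2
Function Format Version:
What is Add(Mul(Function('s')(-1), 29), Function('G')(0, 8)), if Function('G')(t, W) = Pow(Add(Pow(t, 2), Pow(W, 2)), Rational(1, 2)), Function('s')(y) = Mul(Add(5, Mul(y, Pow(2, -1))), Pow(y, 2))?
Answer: Rational(277, 2) ≈ 138.50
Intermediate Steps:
Function('s')(y) = Mul(Pow(y, 2), Add(5, Mul(Rational(1, 2), y))) (Function('s')(y) = Mul(Add(5, Mul(y, Rational(1, 2))), Pow(y, 2)) = Mul(Add(5, Mul(Rational(1, 2), y)), Pow(y, 2)) = Mul(Pow(y, 2), Add(5, Mul(Rational(1, 2), y))))
Function('G')(t, W) = Pow(Add(Pow(W, 2), Pow(t, 2)), Rational(1, 2))
Add(Mul(Function('s')(-1), 29), Function('G')(0, 8)) = Add(Mul(Mul(Rational(1, 2), Pow(-1, 2), Add(10, -1)), 29), Pow(Add(Pow(8, 2), Pow(0, 2)), Rational(1, 2))) = Add(Mul(Mul(Rational(1, 2), 1, 9), 29), Pow(Add(64, 0), Rational(1, 2))) = Add(Mul(Rational(9, 2), 29), Pow(64, Rational(1, 2))) = Add(Rational(261, 2), 8) = Rational(277, 2)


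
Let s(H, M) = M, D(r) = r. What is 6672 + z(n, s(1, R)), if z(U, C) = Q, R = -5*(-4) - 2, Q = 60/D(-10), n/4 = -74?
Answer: 6666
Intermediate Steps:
n = -296 (n = 4*(-74) = -296)
Q = -6 (Q = 60/(-10) = 60*(-⅒) = -6)
R = 18 (R = 20 - 2 = 18)
z(U, C) = -6
6672 + z(n, s(1, R)) = 6672 - 6 = 6666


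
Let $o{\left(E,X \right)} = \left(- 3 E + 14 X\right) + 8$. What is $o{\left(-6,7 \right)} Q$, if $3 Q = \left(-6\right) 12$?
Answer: $-2976$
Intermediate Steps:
$Q = -24$ ($Q = \frac{\left(-6\right) 12}{3} = \frac{1}{3} \left(-72\right) = -24$)
$o{\left(E,X \right)} = 8 - 3 E + 14 X$
$o{\left(-6,7 \right)} Q = \left(8 - -18 + 14 \cdot 7\right) \left(-24\right) = \left(8 + 18 + 98\right) \left(-24\right) = 124 \left(-24\right) = -2976$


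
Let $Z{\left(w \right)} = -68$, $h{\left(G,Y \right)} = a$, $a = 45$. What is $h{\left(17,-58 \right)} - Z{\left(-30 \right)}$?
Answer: $113$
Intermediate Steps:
$h{\left(G,Y \right)} = 45$
$h{\left(17,-58 \right)} - Z{\left(-30 \right)} = 45 - -68 = 45 + 68 = 113$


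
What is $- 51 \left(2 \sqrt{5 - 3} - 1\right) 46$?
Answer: $2346 - 4692 \sqrt{2} \approx -4289.5$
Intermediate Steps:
$- 51 \left(2 \sqrt{5 - 3} - 1\right) 46 = - 51 \left(2 \sqrt{2} - 1\right) 46 = - 51 \left(-1 + 2 \sqrt{2}\right) 46 = \left(51 - 102 \sqrt{2}\right) 46 = 2346 - 4692 \sqrt{2}$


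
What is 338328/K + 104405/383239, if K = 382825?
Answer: 169629328517/146713470175 ≈ 1.1562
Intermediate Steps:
338328/K + 104405/383239 = 338328/382825 + 104405/383239 = 169629328517/146713470175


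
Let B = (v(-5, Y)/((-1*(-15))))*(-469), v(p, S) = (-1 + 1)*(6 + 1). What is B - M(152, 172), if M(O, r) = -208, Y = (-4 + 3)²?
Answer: 208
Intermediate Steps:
Y = 1 (Y = (-1)² = 1)
v(p, S) = 0 (v(p, S) = 0*7 = 0)
B = 0 (B = (0/((-1*(-15))))*(-469) = (0/15)*(-469) = (0*(1/15))*(-469) = 0*(-469) = 0)
B - M(152, 172) = 0 - 1*(-208) = 0 + 208 = 208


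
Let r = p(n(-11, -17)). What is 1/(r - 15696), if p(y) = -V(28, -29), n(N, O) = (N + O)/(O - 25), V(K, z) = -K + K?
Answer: -1/15696 ≈ -6.3710e-5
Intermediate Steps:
V(K, z) = 0
n(N, O) = (N + O)/(-25 + O)
p(y) = 0 (p(y) = -1*0 = 0)
r = 0
1/(r - 15696) = 1/(0 - 15696) = 1/(-15696) = -1/15696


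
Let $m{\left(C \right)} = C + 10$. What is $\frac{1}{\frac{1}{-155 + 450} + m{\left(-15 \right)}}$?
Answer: $- \frac{295}{1474} \approx -0.20014$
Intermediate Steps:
$m{\left(C \right)} = 10 + C$
$\frac{1}{\frac{1}{-155 + 450} + m{\left(-15 \right)}} = \frac{1}{\frac{1}{-155 + 450} + \left(10 - 15\right)} = \frac{1}{\frac{1}{295} - 5} = \frac{1}{- \frac{1474}{295}} = - \frac{295}{1474}$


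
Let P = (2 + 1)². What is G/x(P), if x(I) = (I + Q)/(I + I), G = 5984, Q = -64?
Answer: -9792/5 ≈ -1958.4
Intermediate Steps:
P = 9 (P = 3² = 9)
x(I) = (-64 + I)/(2*I) (x(I) = (I - 64)/(I + I) = (-64 + I)/((2*I)) = (-64 + I)*(1/(2*I)) = (-64 + I)/(2*I))
G/x(P) = 5984/(((½)*(-64 + 9)/9)) = 5984/(((½)*(⅑)*(-55))) = 5984/(-55/18) = 5984*(-18/55) = -9792/5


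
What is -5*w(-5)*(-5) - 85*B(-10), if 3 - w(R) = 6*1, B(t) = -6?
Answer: 435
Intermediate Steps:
w(R) = -3 (w(R) = 3 - 6 = -3)
-5*w(-5)*(-5) - 85*B(-10) = -5*(-3)*(-5) - 85*(-6) = 15*(-5) + 510 = -75 + 510 = 435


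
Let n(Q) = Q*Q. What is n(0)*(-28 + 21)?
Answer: 0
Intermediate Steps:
n(Q) = Q**2
n(0)*(-28 + 21) = 0**2*(-28 + 21) = 0*(-7) = 0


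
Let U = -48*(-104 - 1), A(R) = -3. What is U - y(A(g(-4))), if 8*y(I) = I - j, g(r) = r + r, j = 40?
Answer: 40363/8 ≈ 5045.4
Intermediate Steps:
g(r) = 2*r
y(I) = -5 + I/8 (y(I) = (I - 1*40)/8 = (I - 40)/8 = (-40 + I)/8 = -5 + I/8)
U = 5040 (U = -48*(-105) = 5040)
U - y(A(g(-4))) = 5040 - (-5 + (1/8)*(-3)) = 5040 - (-5 - 3/8) = 5040 - 1*(-43/8) = 5040 + 43/8 = 40363/8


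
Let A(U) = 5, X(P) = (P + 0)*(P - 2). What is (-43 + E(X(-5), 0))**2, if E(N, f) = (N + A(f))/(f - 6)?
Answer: 22201/9 ≈ 2466.8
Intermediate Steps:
X(P) = P*(-2 + P)
E(N, f) = (5 + N)/(-6 + f) (E(N, f) = (N + 5)/(f - 6) = (5 + N)/(-6 + f))
(-43 + E(X(-5), 0))**2 = (-43 + (5 - 5*(-2 - 5))/(-6 + 0))**2 = (-43 + (5 - 5*(-7))/(-6))**2 = (-43 - (5 + 35)/6)**2 = (-43 - 1/6*40)**2 = (-43 - 20/3)**2 = (-149/3)**2 = 22201/9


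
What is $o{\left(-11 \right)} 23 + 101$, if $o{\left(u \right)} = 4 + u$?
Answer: $-60$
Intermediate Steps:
$o{\left(-11 \right)} 23 + 101 = \left(4 - 11\right) 23 + 101 = \left(-7\right) 23 + 101 = -161 + 101 = -60$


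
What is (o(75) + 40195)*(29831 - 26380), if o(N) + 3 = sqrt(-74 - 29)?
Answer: 138702592 + 3451*I*sqrt(103) ≈ 1.387e+8 + 35024.0*I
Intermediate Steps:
o(N) = -3 + I*sqrt(103) (o(N) = -3 + sqrt(-74 - 29) = -3 + sqrt(-103) = -3 + I*sqrt(103))
(o(75) + 40195)*(29831 - 26380) = ((-3 + I*sqrt(103)) + 40195)*(29831 - 26380) = (40192 + I*sqrt(103))*3451 = 138702592 + 3451*I*sqrt(103)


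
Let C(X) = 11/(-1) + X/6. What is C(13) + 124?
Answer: 691/6 ≈ 115.17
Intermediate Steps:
C(X) = -11 + X/6 (C(X) = 11*(-1) + X*(1/6) = -11 + X/6)
C(13) + 124 = (-11 + (1/6)*13) + 124 = (-11 + 13/6) + 124 = -53/6 + 124 = 691/6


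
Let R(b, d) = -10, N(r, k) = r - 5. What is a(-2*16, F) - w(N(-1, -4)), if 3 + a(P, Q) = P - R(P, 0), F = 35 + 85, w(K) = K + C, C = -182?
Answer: 163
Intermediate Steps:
N(r, k) = -5 + r
w(K) = -182 + K (w(K) = K - 182 = -182 + K)
F = 120
a(P, Q) = 7 + P (a(P, Q) = -3 + (P - 1*(-10)) = -3 + (P + 10) = -3 + (10 + P) = 7 + P)
a(-2*16, F) - w(N(-1, -4)) = (7 - 2*16) - (-182 + (-5 - 1)) = (7 - 32) - (-182 - 6) = -25 - 1*(-188) = -25 + 188 = 163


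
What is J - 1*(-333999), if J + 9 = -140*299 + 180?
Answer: 292310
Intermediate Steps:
J = -41689 (J = -9 + (-140*299 + 180) = -9 + (-41860 + 180) = -9 - 41680 = -41689)
J - 1*(-333999) = -41689 - 1*(-333999) = -41689 + 333999 = 292310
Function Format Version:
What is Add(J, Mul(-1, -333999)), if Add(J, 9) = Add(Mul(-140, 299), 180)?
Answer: 292310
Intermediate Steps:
J = -41689 (J = Add(-9, Add(Mul(-140, 299), 180)) = Add(-9, Add(-41860, 180)) = Add(-9, -41680) = -41689)
Add(J, Mul(-1, -333999)) = Add(-41689, Mul(-1, -333999)) = Add(-41689, 333999) = 292310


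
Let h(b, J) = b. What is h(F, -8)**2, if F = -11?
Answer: 121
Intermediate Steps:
h(F, -8)**2 = (-11)**2 = 121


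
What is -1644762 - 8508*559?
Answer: -6400734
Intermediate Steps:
-1644762 - 8508*559 = -1644762 - 1*4755972 = -1644762 - 4755972 = -6400734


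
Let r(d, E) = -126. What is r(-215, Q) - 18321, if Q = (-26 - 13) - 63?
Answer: -18447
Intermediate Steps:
Q = -102 (Q = -39 - 63 = -102)
r(-215, Q) - 18321 = -126 - 18321 = -18447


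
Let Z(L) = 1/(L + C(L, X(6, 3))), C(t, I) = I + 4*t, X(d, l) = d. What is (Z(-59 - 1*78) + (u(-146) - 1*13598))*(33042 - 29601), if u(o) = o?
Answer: -32112021057/679 ≈ -4.7293e+7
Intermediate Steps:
Z(L) = 1/(6 + 5*L) (Z(L) = 1/(L + (6 + 4*L)) = 1/(6 + 5*L))
(Z(-59 - 1*78) + (u(-146) - 1*13598))*(33042 - 29601) = (1/(6 + 5*(-59 - 1*78)) + (-146 - 1*13598))*(33042 - 29601) = (1/(6 + 5*(-59 - 78)) + (-146 - 13598))*3441 = (1/(6 + 5*(-137)) - 13744)*3441 = (1/(6 - 685) - 13744)*3441 = (1/(-679) - 13744)*3441 = (-1/679 - 13744)*3441 = -9332177/679*3441 = -32112021057/679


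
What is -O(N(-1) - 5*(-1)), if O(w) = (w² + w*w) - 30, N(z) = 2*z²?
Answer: -68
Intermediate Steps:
O(w) = -30 + 2*w² (O(w) = (w² + w²) - 30 = 2*w² - 30 = -30 + 2*w²)
-O(N(-1) - 5*(-1)) = -(-30 + 2*(2*(-1)² - 5*(-1))²) = -(-30 + 2*(2*1 - 1*(-5))²) = -(-30 + 2*(2 + 5)²) = -(-30 + 2*7²) = -(-30 + 2*49) = -(-30 + 98) = -1*68 = -68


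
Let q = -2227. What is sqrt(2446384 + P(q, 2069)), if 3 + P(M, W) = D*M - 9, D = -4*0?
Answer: 2*sqrt(611593) ≈ 1564.1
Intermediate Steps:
D = 0
P(M, W) = -12 (P(M, W) = -3 + (0*M - 9) = -3 + (0 - 9) = -3 - 9 = -12)
sqrt(2446384 + P(q, 2069)) = sqrt(2446384 - 12) = sqrt(2446372) = 2*sqrt(611593)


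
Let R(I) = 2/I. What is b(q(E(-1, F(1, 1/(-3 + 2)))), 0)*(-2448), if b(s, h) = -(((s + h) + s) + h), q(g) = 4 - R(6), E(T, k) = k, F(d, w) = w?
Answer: 17952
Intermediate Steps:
q(g) = 11/3 (q(g) = 4 - 2/6 = 4 - 1*1/3 = 4 - 1/3 = 11/3)
b(s, h) = -2*h - 2*s (b(s, h) = -(((h + s) + s) + h) = -((h + 2*s) + h) = -(2*h + 2*s) = -2*h - 2*s)
b(q(E(-1, F(1, 1/(-3 + 2)))), 0)*(-2448) = (-2*0 - 2*11/3)*(-2448) = (0 - 22/3)*(-2448) = -22/3*(-2448) = 17952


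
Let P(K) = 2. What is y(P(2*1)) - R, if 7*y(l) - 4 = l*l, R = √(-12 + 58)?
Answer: 8/7 - √46 ≈ -5.6395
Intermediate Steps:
R = √46 ≈ 6.7823
y(l) = 4/7 + l²/7 (y(l) = 4/7 + (l*l)/7 = 4/7 + l²/7)
y(P(2*1)) - R = (4/7 + (⅐)*2²) - √46 = (4/7 + (⅐)*4) - √46 = (4/7 + 4/7) - √46 = 8/7 - √46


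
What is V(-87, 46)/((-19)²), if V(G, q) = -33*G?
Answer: 2871/361 ≈ 7.9529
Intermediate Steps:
V(-87, 46)/((-19)²) = (-33*(-87))/((-19)²) = 2871/361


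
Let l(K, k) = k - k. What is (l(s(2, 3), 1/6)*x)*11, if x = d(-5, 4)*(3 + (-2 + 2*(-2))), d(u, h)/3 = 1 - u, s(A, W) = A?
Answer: 0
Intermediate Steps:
d(u, h) = 3 - 3*u (d(u, h) = 3*(1 - u) = 3 - 3*u)
l(K, k) = 0
x = -54 (x = (3 - 3*(-5))*(3 + (-2 + 2*(-2))) = (3 + 15)*(3 + (-2 - 4)) = 18*(3 - 6) = 18*(-3) = -54)
(l(s(2, 3), 1/6)*x)*11 = (0*(-54))*11 = 0*11 = 0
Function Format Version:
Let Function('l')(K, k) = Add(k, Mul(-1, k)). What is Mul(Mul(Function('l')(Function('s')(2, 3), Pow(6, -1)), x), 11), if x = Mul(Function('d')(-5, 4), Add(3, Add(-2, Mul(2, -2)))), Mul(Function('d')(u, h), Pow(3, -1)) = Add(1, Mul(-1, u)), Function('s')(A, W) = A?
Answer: 0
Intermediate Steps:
Function('d')(u, h) = Add(3, Mul(-3, u)) (Function('d')(u, h) = Mul(3, Add(1, Mul(-1, u))) = Add(3, Mul(-3, u)))
Function('l')(K, k) = 0
x = -54 (x = Mul(Add(3, Mul(-3, -5)), Add(3, Add(-2, Mul(2, -2)))) = Mul(Add(3, 15), Add(3, Add(-2, -4))) = Mul(18, Add(3, -6)) = Mul(18, -3) = -54)
Mul(Mul(Function('l')(Function('s')(2, 3), Pow(6, -1)), x), 11) = Mul(Mul(0, -54), 11) = Mul(0, 11) = 0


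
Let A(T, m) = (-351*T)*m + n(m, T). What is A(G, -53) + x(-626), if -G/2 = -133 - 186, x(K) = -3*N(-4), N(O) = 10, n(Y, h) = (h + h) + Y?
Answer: 11869907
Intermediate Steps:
n(Y, h) = Y + 2*h (n(Y, h) = 2*h + Y = Y + 2*h)
x(K) = -30 (x(K) = -3*10 = -30)
G = 638 (G = -2*(-133 - 186) = -2*(-319) = 638)
A(T, m) = m + 2*T - 351*T*m (A(T, m) = (-351*T)*m + (m + 2*T) = -351*T*m + (m + 2*T) = m + 2*T - 351*T*m)
A(G, -53) + x(-626) = (-53 + 2*638 - 351*638*(-53)) - 30 = (-53 + 1276 + 11868714) - 30 = 11869937 - 30 = 11869907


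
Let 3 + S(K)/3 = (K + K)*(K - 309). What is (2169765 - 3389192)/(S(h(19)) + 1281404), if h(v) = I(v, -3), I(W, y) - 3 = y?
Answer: -1219427/1281395 ≈ -0.95164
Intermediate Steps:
I(W, y) = 3 + y
h(v) = 0 (h(v) = 3 - 3 = 0)
S(K) = -9 + 6*K*(-309 + K) (S(K) = -9 + 3*((K + K)*(K - 309)) = -9 + 3*((2*K)*(-309 + K)) = -9 + 3*(2*K*(-309 + K)) = -9 + 6*K*(-309 + K))
(2169765 - 3389192)/(S(h(19)) + 1281404) = (2169765 - 3389192)/((-9 - 1854*0 + 6*0**2) + 1281404) = -1219427/((-9 + 0 + 6*0) + 1281404) = -1219427/((-9 + 0 + 0) + 1281404) = -1219427/(-9 + 1281404) = -1219427/1281395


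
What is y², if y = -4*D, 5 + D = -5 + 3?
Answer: 784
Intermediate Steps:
D = -7 (D = -5 + (-5 + 3) = -5 - 2 = -7)
y = 28 (y = -4*(-7) = 28)
y² = 28² = 784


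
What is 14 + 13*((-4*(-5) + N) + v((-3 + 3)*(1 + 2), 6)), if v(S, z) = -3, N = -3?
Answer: 196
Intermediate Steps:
14 + 13*((-4*(-5) + N) + v((-3 + 3)*(1 + 2), 6)) = 14 + 13*((-4*(-5) - 3) - 3) = 14 + 13*((20 - 3) - 3) = 14 + 13*(17 - 3) = 14 + 13*14 = 14 + 182 = 196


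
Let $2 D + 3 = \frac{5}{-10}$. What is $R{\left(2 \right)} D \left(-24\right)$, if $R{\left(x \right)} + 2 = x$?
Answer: $0$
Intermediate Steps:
$R{\left(x \right)} = -2 + x$
$D = - \frac{7}{4}$ ($D = - \frac{3}{2} + \frac{5 \frac{1}{-10}}{2} = - \frac{3}{2} + \frac{5 \left(- \frac{1}{10}\right)}{2} = - \frac{3}{2} + \frac{1}{2} \left(- \frac{1}{2}\right) = - \frac{3}{2} - \frac{1}{4} = - \frac{7}{4} \approx -1.75$)
$R{\left(2 \right)} D \left(-24\right) = \left(-2 + 2\right) \left(- \frac{7}{4}\right) \left(-24\right) = 0 \left(- \frac{7}{4}\right) \left(-24\right) = 0 \left(-24\right) = 0$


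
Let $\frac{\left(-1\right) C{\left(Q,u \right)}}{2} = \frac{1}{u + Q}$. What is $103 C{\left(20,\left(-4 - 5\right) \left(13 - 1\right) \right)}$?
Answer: $\frac{103}{44} \approx 2.3409$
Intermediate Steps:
$C{\left(Q,u \right)} = - \frac{2}{Q + u}$ ($C{\left(Q,u \right)} = - \frac{2}{u + Q} = - \frac{2}{Q + u}$)
$103 C{\left(20,\left(-4 - 5\right) \left(13 - 1\right) \right)} = 103 \left(- \frac{2}{20 + \left(-4 - 5\right) \left(13 - 1\right)}\right) = 103 \left(- \frac{2}{20 - 108}\right) = 103 \left(- \frac{2}{-88}\right) = 103 \left(\left(-2\right) \left(- \frac{1}{88}\right)\right) = 103 \cdot \frac{1}{44} = \frac{103}{44}$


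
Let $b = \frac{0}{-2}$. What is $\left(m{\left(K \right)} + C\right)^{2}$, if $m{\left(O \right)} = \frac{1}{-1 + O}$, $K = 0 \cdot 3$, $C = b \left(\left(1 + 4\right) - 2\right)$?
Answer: $1$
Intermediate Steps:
$b = 0$ ($b = 0 \left(- \frac{1}{2}\right) = 0$)
$C = 0$ ($C = 0 \left(\left(1 + 4\right) - 2\right) = 0 \left(5 - 2\right) = 0 \cdot 3 = 0$)
$K = 0$
$\left(m{\left(K \right)} + C\right)^{2} = \left(\frac{1}{-1 + 0} + 0\right)^{2} = \left(\frac{1}{-1} + 0\right)^{2} = \left(-1 + 0\right)^{2} = \left(-1\right)^{2} = 1$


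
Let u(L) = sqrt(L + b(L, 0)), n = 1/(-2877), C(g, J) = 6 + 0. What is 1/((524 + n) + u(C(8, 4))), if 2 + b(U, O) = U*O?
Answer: 2877/1513301 ≈ 0.0019011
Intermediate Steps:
C(g, J) = 6
n = -1/2877 ≈ -0.00034758
b(U, O) = -2 + O*U (b(U, O) = -2 + U*O = -2 + O*U)
u(L) = sqrt(-2 + L) (u(L) = sqrt(L + (-2 + 0*L)) = sqrt(L + (-2 + 0)) = sqrt(L - 2) = sqrt(-2 + L))
1/((524 + n) + u(C(8, 4))) = 1/((524 - 1/2877) + sqrt(-2 + 6)) = 1/(1507547/2877 + sqrt(4)) = 1/(1507547/2877 + 2) = 1/(1513301/2877) = 2877/1513301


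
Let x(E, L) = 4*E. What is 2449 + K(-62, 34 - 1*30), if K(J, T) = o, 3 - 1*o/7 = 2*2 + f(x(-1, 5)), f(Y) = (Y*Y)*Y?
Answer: 2890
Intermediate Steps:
f(Y) = Y³ (f(Y) = Y²*Y = Y³)
o = 441 (o = 21 - 7*(2*2 + (4*(-1))³) = 21 - 7*(4 + (-4)³) = 21 - 7*(4 - 64) = 21 - 7*(-60) = 21 + 420 = 441)
K(J, T) = 441
2449 + K(-62, 34 - 1*30) = 2449 + 441 = 2890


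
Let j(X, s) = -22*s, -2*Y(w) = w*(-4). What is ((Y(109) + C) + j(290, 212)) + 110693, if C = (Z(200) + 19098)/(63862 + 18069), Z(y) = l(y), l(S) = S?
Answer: 8704942255/81931 ≈ 1.0625e+5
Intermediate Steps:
Z(y) = y
Y(w) = 2*w (Y(w) = -w*(-4)/2 = -(-2)*w = 2*w)
C = 19298/81931 (C = (200 + 19098)/(63862 + 18069) = 19298/81931 ≈ 0.23554)
((Y(109) + C) + j(290, 212)) + 110693 = ((2*109 + 19298/81931) - 22*212) + 110693 = ((218 + 19298/81931) - 4664) + 110693 = (17880256/81931 - 4664) + 110693 = -364245928/81931 + 110693 = 8704942255/81931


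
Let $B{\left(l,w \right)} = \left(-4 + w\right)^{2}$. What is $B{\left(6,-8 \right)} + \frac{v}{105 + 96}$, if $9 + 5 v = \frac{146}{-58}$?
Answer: $\frac{4196546}{29145} \approx 143.99$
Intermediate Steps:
$v = - \frac{334}{145}$ ($v = - \frac{9}{5} + \frac{146 \frac{1}{-58}}{5} = - \frac{9}{5} + \frac{146 \left(- \frac{1}{58}\right)}{5} = - \frac{9}{5} + \frac{1}{5} \left(- \frac{73}{29}\right) = - \frac{9}{5} - \frac{73}{145} = - \frac{334}{145} \approx -2.3034$)
$B{\left(6,-8 \right)} + \frac{v}{105 + 96} = \left(-4 - 8\right)^{2} + \frac{1}{105 + 96} \left(- \frac{334}{145}\right) = \left(-12\right)^{2} + \frac{1}{201} \left(- \frac{334}{145}\right) = 144 + \frac{1}{201} \left(- \frac{334}{145}\right) = 144 - \frac{334}{29145} = \frac{4196546}{29145}$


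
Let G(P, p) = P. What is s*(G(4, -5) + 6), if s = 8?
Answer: 80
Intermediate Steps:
s*(G(4, -5) + 6) = 8*(4 + 6) = 8*10 = 80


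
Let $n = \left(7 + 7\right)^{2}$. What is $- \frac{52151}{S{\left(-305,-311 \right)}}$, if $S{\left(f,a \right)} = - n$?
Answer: $\frac{52151}{196} \approx 266.08$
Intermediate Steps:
$n = 196$ ($n = 14^{2} = 196$)
$S{\left(f,a \right)} = -196$ ($S{\left(f,a \right)} = \left(-1\right) 196 = -196$)
$- \frac{52151}{S{\left(-305,-311 \right)}} = - \frac{52151}{-196} = \left(-52151\right) \left(- \frac{1}{196}\right) = \frac{52151}{196}$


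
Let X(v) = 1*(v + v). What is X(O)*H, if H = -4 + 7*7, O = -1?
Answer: -90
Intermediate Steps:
X(v) = 2*v (X(v) = 1*(2*v) = 2*v)
H = 45 (H = -4 + 49 = 45)
X(O)*H = (2*(-1))*45 = -2*45 = -90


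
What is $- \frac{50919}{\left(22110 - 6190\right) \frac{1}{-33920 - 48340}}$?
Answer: $\frac{209429847}{796} \approx 2.631 \cdot 10^{5}$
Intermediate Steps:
$- \frac{50919}{\left(22110 - 6190\right) \frac{1}{-33920 - 48340}} = - \frac{50919}{15920 \frac{1}{-82260}} = - \frac{50919}{15920 \left(- \frac{1}{82260}\right)} = - \frac{50919}{- \frac{796}{4113}} = \left(-50919\right) \left(- \frac{4113}{796}\right) = \frac{209429847}{796}$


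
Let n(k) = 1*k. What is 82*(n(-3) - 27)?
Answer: -2460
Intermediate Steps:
n(k) = k
82*(n(-3) - 27) = 82*(-3 - 27) = 82*(-30) = -2460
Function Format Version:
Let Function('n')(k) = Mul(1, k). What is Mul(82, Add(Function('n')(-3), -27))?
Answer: -2460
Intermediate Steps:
Function('n')(k) = k
Mul(82, Add(Function('n')(-3), -27)) = Mul(82, Add(-3, -27)) = Mul(82, -30) = -2460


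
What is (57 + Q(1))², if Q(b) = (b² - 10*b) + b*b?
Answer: 2401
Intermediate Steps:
Q(b) = -10*b + 2*b² (Q(b) = (b² - 10*b) + b² = -10*b + 2*b²)
(57 + Q(1))² = (57 + 2*1*(-5 + 1))² = (57 + 2*1*(-4))² = (57 - 8)² = 49² = 2401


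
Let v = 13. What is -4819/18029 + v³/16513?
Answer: -39966434/297712877 ≈ -0.13424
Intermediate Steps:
-4819/18029 + v³/16513 = -4819/18029 + 13³/16513 = -4819*1/18029 + 2197*(1/16513) = -4819/18029 + 2197/16513 = -39966434/297712877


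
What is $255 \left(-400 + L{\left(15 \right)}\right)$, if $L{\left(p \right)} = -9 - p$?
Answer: $-108120$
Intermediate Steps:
$255 \left(-400 + L{\left(15 \right)}\right) = 255 \left(-400 - 24\right) = 255 \left(-424\right) = -108120$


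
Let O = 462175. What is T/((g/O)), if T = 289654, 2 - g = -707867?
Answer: 133870837450/707869 ≈ 1.8912e+5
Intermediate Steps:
g = 707869 (g = 2 - 1*(-707867) = 2 + 707867 = 707869)
T/((g/O)) = 289654/((707869/462175)) = 289654/((707869*(1/462175))) = 289654/(707869/462175) = 289654*(462175/707869) = 133870837450/707869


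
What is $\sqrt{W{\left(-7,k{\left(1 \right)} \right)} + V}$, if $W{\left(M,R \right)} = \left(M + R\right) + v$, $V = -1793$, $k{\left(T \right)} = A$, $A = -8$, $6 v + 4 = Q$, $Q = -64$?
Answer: $\frac{i \sqrt{16374}}{3} \approx 42.654 i$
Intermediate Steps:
$v = - \frac{34}{3}$ ($v = - \frac{2}{3} + \frac{1}{6} \left(-64\right) = - \frac{2}{3} - \frac{32}{3} = - \frac{34}{3} \approx -11.333$)
$k{\left(T \right)} = -8$
$W{\left(M,R \right)} = - \frac{34}{3} + M + R$ ($W{\left(M,R \right)} = \left(M + R\right) - \frac{34}{3} = - \frac{34}{3} + M + R$)
$\sqrt{W{\left(-7,k{\left(1 \right)} \right)} + V} = \sqrt{\left(- \frac{34}{3} - 7 - 8\right) - 1793} = \sqrt{- \frac{79}{3} - 1793} = \sqrt{- \frac{5458}{3}} = \frac{i \sqrt{16374}}{3}$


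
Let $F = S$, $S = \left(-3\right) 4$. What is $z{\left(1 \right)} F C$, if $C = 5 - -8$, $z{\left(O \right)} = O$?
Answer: $-156$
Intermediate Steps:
$S = -12$
$F = -12$
$C = 13$ ($C = 5 + 8 = 13$)
$z{\left(1 \right)} F C = 1 \left(-12\right) 13 = \left(-12\right) 13 = -156$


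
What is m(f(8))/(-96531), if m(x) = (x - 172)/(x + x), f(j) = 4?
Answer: 7/32177 ≈ 0.00021755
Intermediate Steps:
m(x) = (-172 + x)/(2*x) (m(x) = (-172 + x)/((2*x)) = (-172 + x)*(1/(2*x)) = (-172 + x)/(2*x))
m(f(8))/(-96531) = ((1/2)*(-172 + 4)/4)/(-96531) = ((1/2)*(1/4)*(-168))*(-1/96531) = -21*(-1/96531) = 7/32177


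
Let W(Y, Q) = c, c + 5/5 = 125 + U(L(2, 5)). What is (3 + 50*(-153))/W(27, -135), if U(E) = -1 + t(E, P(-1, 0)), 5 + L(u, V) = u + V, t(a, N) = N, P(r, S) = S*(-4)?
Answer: -2549/41 ≈ -62.171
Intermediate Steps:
P(r, S) = -4*S
L(u, V) = -5 + V + u (L(u, V) = -5 + (u + V) = -5 + (V + u) = -5 + V + u)
U(E) = -1 (U(E) = -1 - 4*0 = -1 + 0 = -1)
c = 123 (c = -1 + (125 - 1) = -1 + 124 = 123)
W(Y, Q) = 123
(3 + 50*(-153))/W(27, -135) = (3 + 50*(-153))/123 = (3 - 7650)*(1/123) = -7647*1/123 = -2549/41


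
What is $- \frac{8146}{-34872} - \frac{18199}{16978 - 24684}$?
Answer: $\frac{174352151}{67180908} \approx 2.5953$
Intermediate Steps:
$- \frac{8146}{-34872} - \frac{18199}{16978 - 24684} = \left(-8146\right) \left(- \frac{1}{34872}\right) - \frac{18199}{-7706} = \frac{4073}{17436} - - \frac{18199}{7706} = \frac{4073}{17436} + \frac{18199}{7706} = \frac{174352151}{67180908}$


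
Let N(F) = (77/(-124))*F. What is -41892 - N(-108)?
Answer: -1300731/31 ≈ -41959.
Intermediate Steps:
N(F) = -77*F/124 (N(F) = (77*(-1/124))*F = -77*F/124)
-41892 - N(-108) = -41892 - (-77)*(-108)/124 = -41892 - 1*2079/31 = -41892 - 2079/31 = -1300731/31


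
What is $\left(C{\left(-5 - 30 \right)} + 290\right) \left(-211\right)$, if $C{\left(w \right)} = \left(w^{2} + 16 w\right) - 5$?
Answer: $-200450$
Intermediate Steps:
$C{\left(w \right)} = -5 + w^{2} + 16 w$
$\left(C{\left(-5 - 30 \right)} + 290\right) \left(-211\right) = \left(\left(-5 + \left(-5 - 30\right)^{2} + 16 \left(-5 - 30\right)\right) + 290\right) \left(-211\right) = \left(\left(-5 + \left(-35\right)^{2} + 16 \left(-35\right)\right) + 290\right) \left(-211\right) = \left(\left(-5 + 1225 - 560\right) + 290\right) \left(-211\right) = \left(660 + 290\right) \left(-211\right) = 950 \left(-211\right) = -200450$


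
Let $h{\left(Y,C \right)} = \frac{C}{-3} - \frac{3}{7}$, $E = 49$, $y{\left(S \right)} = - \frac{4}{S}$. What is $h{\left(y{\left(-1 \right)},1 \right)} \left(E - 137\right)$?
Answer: $\frac{1408}{21} \approx 67.048$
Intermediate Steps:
$h{\left(Y,C \right)} = - \frac{3}{7} - \frac{C}{3}$ ($h{\left(Y,C \right)} = C \left(- \frac{1}{3}\right) - \frac{3}{7} = - \frac{C}{3} - \frac{3}{7} = - \frac{3}{7} - \frac{C}{3}$)
$h{\left(y{\left(-1 \right)},1 \right)} \left(E - 137\right) = \left(- \frac{3}{7} - \frac{1}{3}\right) \left(49 - 137\right) = \left(- \frac{3}{7} - \frac{1}{3}\right) \left(-88\right) = \left(- \frac{16}{21}\right) \left(-88\right) = \frac{1408}{21}$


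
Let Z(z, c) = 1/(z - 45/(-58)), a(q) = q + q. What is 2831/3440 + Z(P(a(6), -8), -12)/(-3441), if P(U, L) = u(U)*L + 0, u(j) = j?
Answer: 53802343853/65375971920 ≈ 0.82297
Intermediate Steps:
a(q) = 2*q
P(U, L) = L*U (P(U, L) = U*L + 0 = L*U + 0 = L*U)
Z(z, c) = 1/(45/58 + z) (Z(z, c) = 1/(z - 45*(-1/58)) = 1/(z + 45/58) = 1/(45/58 + z))
2831/3440 + Z(P(a(6), -8), -12)/(-3441) = 2831/3440 + (58/(45 + 58*(-16*6)))/(-3441) = 2831*(1/3440) + (58/(45 + 58*(-8*12)))*(-1/3441) = 2831/3440 + (58/(45 + 58*(-96)))*(-1/3441) = 2831/3440 + (58/(45 - 5568))*(-1/3441) = 2831/3440 + (58/(-5523))*(-1/3441) = 2831/3440 + (58*(-1/5523))*(-1/3441) = 2831/3440 - 58/5523*(-1/3441) = 2831/3440 + 58/19004643 = 53802343853/65375971920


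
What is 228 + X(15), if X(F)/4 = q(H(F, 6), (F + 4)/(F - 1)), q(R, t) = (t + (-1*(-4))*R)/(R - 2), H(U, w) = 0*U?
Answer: 1577/7 ≈ 225.29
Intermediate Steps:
H(U, w) = 0
q(R, t) = (t + 4*R)/(-2 + R)
X(F) = -2*(4 + F)/(-1 + F) (X(F) = 4*(((F + 4)/(F - 1) + 4*0)/(-2 + 0)) = 4*(((4 + F)/(-1 + F) + 0)/(-2)) = 4*(-((4 + F)/(-1 + F) + 0)/2) = 4*(-(4 + F)/(2*(-1 + F))) = -2*(4 + F)/(-1 + F))
228 + X(15) = 228 + 2*(-4 - 1*15)/(-1 + 15) = 228 + 2*(-4 - 15)/14 = 228 + 2*(1/14)*(-19) = 228 - 19/7 = 1577/7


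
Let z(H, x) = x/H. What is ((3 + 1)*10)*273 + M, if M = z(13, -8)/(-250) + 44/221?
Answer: 301670568/27625 ≈ 10920.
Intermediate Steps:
M = 5568/27625 (M = -8/13/(-250) + 44/221 = -8*1/13*(-1/250) + 44*(1/221) = -8/13*(-1/250) + 44/221 = 4/1625 + 44/221 = 5568/27625 ≈ 0.20156)
((3 + 1)*10)*273 + M = ((3 + 1)*10)*273 + 5568/27625 = (4*10)*273 + 5568/27625 = 40*273 + 5568/27625 = 10920 + 5568/27625 = 301670568/27625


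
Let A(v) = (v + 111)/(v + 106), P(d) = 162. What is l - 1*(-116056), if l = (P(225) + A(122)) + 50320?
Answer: 37970897/228 ≈ 1.6654e+5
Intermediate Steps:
A(v) = (111 + v)/(106 + v)
l = 11510129/228 (l = (162 + (111 + 122)/(106 + 122)) + 50320 = (162 + 233/228) + 50320 = 37169/228 + 50320 = 11510129/228 ≈ 50483.)
l - 1*(-116056) = 11510129/228 - 1*(-116056) = 11510129/228 + 116056 = 37970897/228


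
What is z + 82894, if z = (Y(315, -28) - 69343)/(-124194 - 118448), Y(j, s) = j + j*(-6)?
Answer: 10056818433/121321 ≈ 82894.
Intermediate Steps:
Y(j, s) = -5*j (Y(j, s) = j - 6*j = -5*j)
z = 35459/121321 (z = (-5*315 - 69343)/(-124194 - 118448) = (-1575 - 69343)/(-242642) = -70918*(-1/242642) = 35459/121321 ≈ 0.29227)
z + 82894 = 35459/121321 + 82894 = 10056818433/121321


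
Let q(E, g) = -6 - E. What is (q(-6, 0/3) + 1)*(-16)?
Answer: -16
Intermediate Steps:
(q(-6, 0/3) + 1)*(-16) = ((-6 - 1*(-6)) + 1)*(-16) = ((-6 + 6) + 1)*(-16) = (0 + 1)*(-16) = 1*(-16) = -16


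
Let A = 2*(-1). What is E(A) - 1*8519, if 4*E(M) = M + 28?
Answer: -17025/2 ≈ -8512.5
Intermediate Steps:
A = -2
E(M) = 7 + M/4 (E(M) = (M + 28)/4 = (28 + M)/4 = 7 + M/4)
E(A) - 1*8519 = (7 + (1/4)*(-2)) - 1*8519 = (7 - 1/2) - 8519 = 13/2 - 8519 = -17025/2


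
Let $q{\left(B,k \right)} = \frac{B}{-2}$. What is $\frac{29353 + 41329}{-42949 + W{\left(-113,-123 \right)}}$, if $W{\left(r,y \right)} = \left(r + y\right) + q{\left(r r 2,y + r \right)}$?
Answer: $- \frac{35341}{27977} \approx -1.2632$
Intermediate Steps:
$q{\left(B,k \right)} = - \frac{B}{2}$ ($q{\left(B,k \right)} = B \left(- \frac{1}{2}\right) = - \frac{B}{2}$)
$W{\left(r,y \right)} = r + y - r^{2}$ ($W{\left(r,y \right)} = \left(r + y\right) - \frac{r r 2}{2} = \left(r + y\right) - \frac{r^{2} \cdot 2}{2} = \left(r + y\right) - \frac{2 r^{2}}{2} = \left(r + y\right) - r^{2} = r + y - r^{2}$)
$\frac{29353 + 41329}{-42949 + W{\left(-113,-123 \right)}} = \frac{29353 + 41329}{-42949 - 13005} = \frac{70682}{-42949 - 13005} = \frac{70682}{-55954} = 70682 \left(- \frac{1}{55954}\right) = - \frac{35341}{27977}$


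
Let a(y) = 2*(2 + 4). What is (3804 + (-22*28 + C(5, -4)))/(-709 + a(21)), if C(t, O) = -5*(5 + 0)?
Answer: -3163/697 ≈ -4.5380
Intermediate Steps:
C(t, O) = -25 (C(t, O) = -5*5 = -25)
a(y) = 12 (a(y) = 2*6 = 12)
(3804 + (-22*28 + C(5, -4)))/(-709 + a(21)) = (3804 + (-22*28 - 25))/(-709 + 12) = (3804 + (-616 - 25))/(-697) = (3804 - 641)*(-1/697) = 3163*(-1/697) = -3163/697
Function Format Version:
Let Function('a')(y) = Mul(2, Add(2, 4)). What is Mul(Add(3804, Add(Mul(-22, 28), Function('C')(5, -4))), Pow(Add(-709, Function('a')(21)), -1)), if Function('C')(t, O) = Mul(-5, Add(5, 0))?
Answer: Rational(-3163, 697) ≈ -4.5380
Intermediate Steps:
Function('C')(t, O) = -25 (Function('C')(t, O) = Mul(-5, 5) = -25)
Function('a')(y) = 12 (Function('a')(y) = Mul(2, 6) = 12)
Mul(Add(3804, Add(Mul(-22, 28), Function('C')(5, -4))), Pow(Add(-709, Function('a')(21)), -1)) = Mul(Add(3804, Add(Mul(-22, 28), -25)), Pow(Add(-709, 12), -1)) = Mul(Add(3804, Add(-616, -25)), Pow(-697, -1)) = Mul(Add(3804, -641), Rational(-1, 697)) = Mul(3163, Rational(-1, 697)) = Rational(-3163, 697)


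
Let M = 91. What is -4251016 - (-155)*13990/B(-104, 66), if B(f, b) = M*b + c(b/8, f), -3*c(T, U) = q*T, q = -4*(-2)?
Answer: -12717955647/2992 ≈ -4.2507e+6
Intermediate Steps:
q = 8
c(T, U) = -8*T/3
B(f, b) = 272*b/3 (B(f, b) = 91*b - 8*b/(3*8) = 91*b - b/3 = 272*b/3)
-4251016 - (-155)*13990/B(-104, 66) = -4251016 - (-155)*13990/(((272/3)*66)) = -4251016 - (-155)*13990/5984 = -4251016 - (-155)*13990*(1/5984) = -4251016 - (-155)*6995/2992 = -4251016 - 1*(-1084225/2992) = -4251016 + 1084225/2992 = -12717955647/2992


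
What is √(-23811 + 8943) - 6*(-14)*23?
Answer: 1932 + 6*I*√413 ≈ 1932.0 + 121.93*I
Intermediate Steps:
√(-23811 + 8943) - 6*(-14)*23 = √(-14868) + 84*23 = 6*I*√413 + 1932 = 1932 + 6*I*√413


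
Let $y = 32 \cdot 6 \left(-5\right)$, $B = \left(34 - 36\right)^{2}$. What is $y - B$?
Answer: $-964$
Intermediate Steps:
$B = 4$ ($B = \left(-2\right)^{2} = 4$)
$y = -960$ ($y = 192 \left(-5\right) = -960$)
$y - B = -960 - 4 = -964$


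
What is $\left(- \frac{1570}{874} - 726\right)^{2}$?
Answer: $\frac{101153894209}{190969} \approx 5.2969 \cdot 10^{5}$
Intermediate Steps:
$\left(- \frac{1570}{874} - 726\right)^{2} = \left(\left(-1570\right) \frac{1}{874} - 726\right)^{2} = \left(- \frac{785}{437} - 726\right)^{2} = \left(- \frac{318047}{437}\right)^{2} = \frac{101153894209}{190969}$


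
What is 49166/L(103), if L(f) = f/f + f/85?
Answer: 2089555/94 ≈ 22229.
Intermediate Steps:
L(f) = 1 + f/85 (L(f) = 1 + f*(1/85) = 1 + f/85)
49166/L(103) = 49166/(1 + (1/85)*103) = 49166/(1 + 103/85) = 49166/(188/85) = 49166*(85/188) = 2089555/94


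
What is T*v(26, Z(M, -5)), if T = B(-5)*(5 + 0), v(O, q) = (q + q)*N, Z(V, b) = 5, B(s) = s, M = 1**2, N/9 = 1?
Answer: -2250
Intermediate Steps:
N = 9 (N = 9*1 = 9)
M = 1
v(O, q) = 18*q (v(O, q) = (q + q)*9 = (2*q)*9 = 18*q)
T = -25 (T = -5*(5 + 0) = -5*5 = -25)
T*v(26, Z(M, -5)) = -450*5 = -25*90 = -2250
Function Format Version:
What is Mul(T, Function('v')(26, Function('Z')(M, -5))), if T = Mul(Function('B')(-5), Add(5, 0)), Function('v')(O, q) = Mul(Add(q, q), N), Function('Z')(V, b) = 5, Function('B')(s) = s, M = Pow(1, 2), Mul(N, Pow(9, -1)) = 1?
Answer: -2250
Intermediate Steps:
N = 9 (N = Mul(9, 1) = 9)
M = 1
Function('v')(O, q) = Mul(18, q) (Function('v')(O, q) = Mul(Add(q, q), 9) = Mul(Mul(2, q), 9) = Mul(18, q))
T = -25 (T = Mul(-5, Add(5, 0)) = Mul(-5, 5) = -25)
Mul(T, Function('v')(26, Function('Z')(M, -5))) = Mul(-25, Mul(18, 5)) = Mul(-25, 90) = -2250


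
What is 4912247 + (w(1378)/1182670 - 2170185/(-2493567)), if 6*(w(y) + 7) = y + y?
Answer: 1609616391214290917/327674098210 ≈ 4.9122e+6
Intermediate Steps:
w(y) = -7 + y/3 (w(y) = -7 + (y + y)/6 = -7 + (2*y)/6 = -7 + y/3)
4912247 + (w(1378)/1182670 - 2170185/(-2493567)) = 4912247 + ((-7 + (1/3)*1378)/1182670 - 2170185/(-2493567)) = 4912247 + ((-7 + 1378/3)*(1/1182670) - 2170185*(-1/2493567)) = 4912247 + ((1357/3)*(1/1182670) + 723395/831189) = 4912247 + (1357/3548010 + 723395/831189) = 4912247 + 285304513047/327674098210 = 1609616391214290917/327674098210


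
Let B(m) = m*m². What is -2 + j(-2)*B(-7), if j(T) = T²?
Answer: -1374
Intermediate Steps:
B(m) = m³
-2 + j(-2)*B(-7) = -2 + (-2)²*(-7)³ = -2 + 4*(-343) = -2 - 1372 = -1374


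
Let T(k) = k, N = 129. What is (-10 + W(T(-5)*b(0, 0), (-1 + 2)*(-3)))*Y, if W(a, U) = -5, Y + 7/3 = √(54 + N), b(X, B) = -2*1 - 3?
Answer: 35 - 15*√183 ≈ -167.92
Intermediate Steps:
b(X, B) = -5 (b(X, B) = -2 - 3 = -5)
Y = -7/3 + √183 (Y = -7/3 + √(54 + 129) = -7/3 + √183 ≈ 11.194)
(-10 + W(T(-5)*b(0, 0), (-1 + 2)*(-3)))*Y = (-10 - 5)*(-7/3 + √183) = -15*(-7/3 + √183) = 35 - 15*√183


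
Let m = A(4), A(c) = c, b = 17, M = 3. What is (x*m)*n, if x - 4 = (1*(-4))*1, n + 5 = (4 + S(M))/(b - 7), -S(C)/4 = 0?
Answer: 0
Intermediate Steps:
S(C) = 0 (S(C) = -4*0 = 0)
m = 4
n = -23/5 (n = -5 + (4 + 0)/(17 - 7) = -5 + 4/10 = -5 + 4*(1/10) = -5 + 2/5 = -23/5 ≈ -4.6000)
x = 0 (x = 4 + (1*(-4))*1 = 4 - 4*1 = 4 - 4 = 0)
(x*m)*n = (0*4)*(-23/5) = 0*(-23/5) = 0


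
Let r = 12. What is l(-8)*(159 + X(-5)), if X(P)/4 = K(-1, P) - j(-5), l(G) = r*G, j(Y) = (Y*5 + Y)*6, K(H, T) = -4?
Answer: -82848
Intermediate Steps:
j(Y) = 36*Y (j(Y) = (5*Y + Y)*6 = (6*Y)*6 = 36*Y)
l(G) = 12*G
X(P) = 704 (X(P) = 4*(-4 - 36*(-5)) = 4*(-4 - 1*(-180)) = 4*(-4 + 180) = 4*176 = 704)
l(-8)*(159 + X(-5)) = (12*(-8))*(159 + 704) = -96*863 = -82848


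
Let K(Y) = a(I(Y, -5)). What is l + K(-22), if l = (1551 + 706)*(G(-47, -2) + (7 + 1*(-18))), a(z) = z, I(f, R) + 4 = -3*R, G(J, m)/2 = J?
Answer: -236974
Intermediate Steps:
G(J, m) = 2*J
I(f, R) = -4 - 3*R
K(Y) = 11 (K(Y) = -4 - 3*(-5) = -4 + 15 = 11)
l = -236985 (l = (1551 + 706)*(2*(-47) + (7 + 1*(-18))) = 2257*(-94 + (7 - 18)) = 2257*(-94 - 11) = 2257*(-105) = -236985)
l + K(-22) = -236985 + 11 = -236974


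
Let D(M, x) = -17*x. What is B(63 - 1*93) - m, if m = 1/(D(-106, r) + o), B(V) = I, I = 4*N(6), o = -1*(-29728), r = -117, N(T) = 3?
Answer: 380603/31717 ≈ 12.000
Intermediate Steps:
o = 29728
I = 12 (I = 4*3 = 12)
B(V) = 12
m = 1/31717 (m = 1/(-17*(-117) + 29728) = 1/(1989 + 29728) = 1/31717 ≈ 3.1529e-5)
B(63 - 1*93) - m = 12 - 1*1/31717 = 12 - 1/31717 = 380603/31717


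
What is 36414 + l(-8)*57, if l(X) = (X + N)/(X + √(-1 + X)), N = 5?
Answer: 2659590/73 + 513*I/73 ≈ 36433.0 + 7.0274*I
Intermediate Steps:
l(X) = (5 + X)/(X + √(-1 + X)) (l(X) = (X + 5)/(X + √(-1 + X)) = (5 + X)/(X + √(-1 + X)))
36414 + l(-8)*57 = 36414 + ((5 - 8)/(-8 + √(-1 - 8)))*57 = 36414 + (-3/(-8 + √(-9)))*57 = 36414 + (-3/(-8 + 3*I))*57 = 36414 + (((-8 - 3*I)/73)*(-3))*57 = 36414 - 3*(-8 - 3*I)/73*57 = 36414 - 171*(-8 - 3*I)/73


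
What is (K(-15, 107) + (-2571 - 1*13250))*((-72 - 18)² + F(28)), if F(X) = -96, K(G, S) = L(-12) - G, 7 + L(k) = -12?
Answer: -126663300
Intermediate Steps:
L(k) = -19 (L(k) = -7 - 12 = -19)
K(G, S) = -19 - G
(K(-15, 107) + (-2571 - 1*13250))*((-72 - 18)² + F(28)) = ((-19 - 1*(-15)) + (-2571 - 1*13250))*((-72 - 18)² - 96) = ((-19 + 15) + (-2571 - 13250))*((-90)² - 96) = (-4 - 15821)*(8100 - 96) = -15825*8004 = -126663300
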